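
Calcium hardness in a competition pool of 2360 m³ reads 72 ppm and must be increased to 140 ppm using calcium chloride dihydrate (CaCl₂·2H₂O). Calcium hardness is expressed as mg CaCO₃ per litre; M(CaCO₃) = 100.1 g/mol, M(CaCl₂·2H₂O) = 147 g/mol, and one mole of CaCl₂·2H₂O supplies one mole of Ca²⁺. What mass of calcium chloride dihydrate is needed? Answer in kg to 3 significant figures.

236 kg

Volume: 2360 m³ = 2,360,000 L.
Hardness to add: (140 − 72) = 68 mg/L as CaCO₃ × 2,360,000 L = 160,500 g as CaCO₃.
Moles of Ca²⁺ (1 mol Ca²⁺ ≡ 1 mol CaCO₃): 160,500 / 100.1 g/mol = 1603 mol.
Mass of CaCl₂·2H₂O: 1603 × 147 = 235,700 g.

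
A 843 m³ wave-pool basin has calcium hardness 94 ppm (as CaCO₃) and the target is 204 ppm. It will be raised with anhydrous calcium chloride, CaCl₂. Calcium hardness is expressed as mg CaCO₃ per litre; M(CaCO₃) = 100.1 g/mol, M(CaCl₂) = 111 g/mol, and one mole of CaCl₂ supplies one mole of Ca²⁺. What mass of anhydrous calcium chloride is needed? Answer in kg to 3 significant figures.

Volume: 843 m³ = 843,000 L.
Hardness to add: (204 − 94) = 110 mg/L as CaCO₃ × 843,000 L = 92,730 g as CaCO₃.
Moles of Ca²⁺ (1 mol Ca²⁺ ≡ 1 mol CaCO₃): 92,730 / 100.1 g/mol = 926.4 mol.
Mass of CaCl₂: 926.4 × 111 = 102,800 g.

103 kg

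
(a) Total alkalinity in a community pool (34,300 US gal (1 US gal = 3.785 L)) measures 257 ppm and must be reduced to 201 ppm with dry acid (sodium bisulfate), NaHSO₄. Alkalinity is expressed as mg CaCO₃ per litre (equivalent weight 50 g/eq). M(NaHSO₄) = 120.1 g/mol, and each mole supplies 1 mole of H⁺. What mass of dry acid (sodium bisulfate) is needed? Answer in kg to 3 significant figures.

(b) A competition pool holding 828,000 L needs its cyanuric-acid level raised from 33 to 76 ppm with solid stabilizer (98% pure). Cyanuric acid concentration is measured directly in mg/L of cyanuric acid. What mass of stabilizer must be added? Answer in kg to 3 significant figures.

(a) Volume: 34,300 US gal × 3.785 L/gal = 129,826 L.
(a) Alkalinity to neutralize: (257 − 201) = 56 mg/L as CaCO₃ × 129,826 L = 7270 g as CaCO₃.
(a) Equivalents of H⁺ required: 7270 ÷ 50 g/eq = 145.4 eq = 145.4 mol NaHSO₄.
(a) Mass of NaHSO₄: 145.4 × 120.1 = 17,460 g.

(b) CYA to add: (76 − 33) = 43 mg/L × 828,000 L = 35,600 g cyanuric acid.
(b) At 98% purity: 35,600 / 0.98 = 36,330 g product.

(a) 17.5 kg; (b) 36.3 kg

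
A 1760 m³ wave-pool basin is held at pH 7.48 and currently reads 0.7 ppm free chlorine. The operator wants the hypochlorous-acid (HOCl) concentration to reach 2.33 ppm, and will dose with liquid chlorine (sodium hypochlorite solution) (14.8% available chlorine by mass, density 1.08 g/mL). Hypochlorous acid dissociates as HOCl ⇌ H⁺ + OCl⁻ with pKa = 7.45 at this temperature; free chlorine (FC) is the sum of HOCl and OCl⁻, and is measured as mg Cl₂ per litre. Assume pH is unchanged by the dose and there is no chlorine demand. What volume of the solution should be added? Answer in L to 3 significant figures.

45.4 L

Volume: 1760 m³ = 1,760,000 L.
[OCl⁻]/[HOCl] = 10^(pH − pKa) = 10^(7.48 − 7.45) = 1.072; fraction as HOCl = 1/(1 + 1.072) = 0.4827.
Free chlorine required for 2.33 ppm HOCl: 2.33 / 0.4827 = 4.827 ppm.
FC to add: 4.827 − 0.7 = 4.127 mg/L as Cl₂.
Cl₂ equivalent: 4.127 mg/L × 1,760,000 L = 7263 g.
Product at 14.8% available Cl: 7263 / 0.148 = 49,070 g.
Volume: 49,070 g ÷ 1.08 g/mL = 45,440 mL.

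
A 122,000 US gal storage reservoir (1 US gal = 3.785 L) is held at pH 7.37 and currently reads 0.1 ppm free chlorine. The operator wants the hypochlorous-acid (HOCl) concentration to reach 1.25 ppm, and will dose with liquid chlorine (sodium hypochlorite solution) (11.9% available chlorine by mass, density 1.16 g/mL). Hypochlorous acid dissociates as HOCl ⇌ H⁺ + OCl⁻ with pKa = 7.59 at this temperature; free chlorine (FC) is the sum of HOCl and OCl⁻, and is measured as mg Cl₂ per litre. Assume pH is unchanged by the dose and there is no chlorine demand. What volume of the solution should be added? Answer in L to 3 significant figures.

6.37 L

Volume: 122,000 US gal × 3.785 L/gal = 461,770 L.
[OCl⁻]/[HOCl] = 10^(pH − pKa) = 10^(7.37 − 7.59) = 0.6026; fraction as HOCl = 1/(1 + 0.6026) = 0.624.
Free chlorine required for 1.25 ppm HOCl: 1.25 / 0.624 = 2.003 ppm.
FC to add: 2.003 − 0.1 = 1.903 mg/L as Cl₂.
Cl₂ equivalent: 1.903 mg/L × 461,770 L = 878.8 g.
Product at 11.9% available Cl: 878.8 / 0.119 = 7385 g.
Volume: 7385 g ÷ 1.16 g/mL = 6367 mL.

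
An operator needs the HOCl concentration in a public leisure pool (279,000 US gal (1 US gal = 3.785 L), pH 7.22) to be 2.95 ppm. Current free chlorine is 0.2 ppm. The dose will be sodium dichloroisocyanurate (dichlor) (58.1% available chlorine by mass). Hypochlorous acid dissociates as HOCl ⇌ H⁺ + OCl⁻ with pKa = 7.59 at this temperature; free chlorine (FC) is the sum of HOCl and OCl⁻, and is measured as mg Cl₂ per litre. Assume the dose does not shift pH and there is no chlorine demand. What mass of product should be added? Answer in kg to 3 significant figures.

Volume: 279,000 US gal × 3.785 L/gal = 1,056,015 L.
[OCl⁻]/[HOCl] = 10^(pH − pKa) = 10^(7.22 − 7.59) = 0.4266; fraction as HOCl = 1/(1 + 0.4266) = 0.701.
Free chlorine required for 2.95 ppm HOCl: 2.95 / 0.701 = 4.208 ppm.
FC to add: 4.208 − 0.2 = 4.008 mg/L as Cl₂.
Cl₂ equivalent: 4.008 mg/L × 1,056,015 L = 4233 g.
Product at 58.1% available Cl: 4233 / 0.581 = 7286 g.

7.29 kg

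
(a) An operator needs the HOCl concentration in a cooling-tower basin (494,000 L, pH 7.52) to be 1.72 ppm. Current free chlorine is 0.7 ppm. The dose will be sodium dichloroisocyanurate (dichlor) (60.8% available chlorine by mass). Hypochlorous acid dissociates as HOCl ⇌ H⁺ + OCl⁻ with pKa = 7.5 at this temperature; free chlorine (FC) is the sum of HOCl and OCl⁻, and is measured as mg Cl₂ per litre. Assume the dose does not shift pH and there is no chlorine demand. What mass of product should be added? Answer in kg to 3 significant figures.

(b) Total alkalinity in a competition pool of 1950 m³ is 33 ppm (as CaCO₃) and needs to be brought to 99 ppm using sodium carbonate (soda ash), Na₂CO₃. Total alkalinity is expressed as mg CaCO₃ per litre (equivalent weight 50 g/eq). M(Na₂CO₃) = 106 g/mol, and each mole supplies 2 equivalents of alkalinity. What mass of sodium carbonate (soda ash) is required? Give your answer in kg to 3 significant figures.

(a) 2.29 kg; (b) 136 kg

(a) [OCl⁻]/[HOCl] = 10^(pH − pKa) = 10^(7.52 − 7.5) = 1.047; fraction as HOCl = 1/(1 + 1.047) = 0.4885.
(a) Free chlorine required for 1.72 ppm HOCl: 1.72 / 0.4885 = 3.521 ppm.
(a) FC to add: 3.521 − 0.7 = 2.821 mg/L as Cl₂.
(a) Cl₂ equivalent: 2.821 mg/L × 494,000 L = 1394 g.
(a) Product at 60.8% available Cl: 1394 / 0.608 = 2292 g.

(b) Volume: 1950 m³ = 1,950,000 L.
(b) Alkalinity to add: (99 − 33) = 66 mg/L as CaCO₃ × 1,950,000 L = 128,700 g as CaCO₃.
(b) Equivalents: 128,700 g ÷ 50 g/eq = 2574 eq.
(b) Each mole of Na₂CO₃ supplies 2 eq, so 2574 / 2 = 1287 mol.
(b) Mass: 1287 mol × 106 g/mol = 136,400 g.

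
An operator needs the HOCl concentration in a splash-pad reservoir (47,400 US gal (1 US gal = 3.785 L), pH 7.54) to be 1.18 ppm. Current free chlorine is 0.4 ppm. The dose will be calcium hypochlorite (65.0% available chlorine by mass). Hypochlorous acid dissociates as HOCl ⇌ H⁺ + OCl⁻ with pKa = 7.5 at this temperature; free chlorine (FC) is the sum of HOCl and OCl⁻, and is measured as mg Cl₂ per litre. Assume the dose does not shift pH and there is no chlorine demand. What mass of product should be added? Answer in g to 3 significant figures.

572 g

Volume: 47,400 US gal × 3.785 L/gal = 179,409 L.
[OCl⁻]/[HOCl] = 10^(pH − pKa) = 10^(7.54 − 7.5) = 1.096; fraction as HOCl = 1/(1 + 1.096) = 0.477.
Free chlorine required for 1.18 ppm HOCl: 1.18 / 0.477 = 2.474 ppm.
FC to add: 2.474 − 0.4 = 2.074 mg/L as Cl₂.
Cl₂ equivalent: 2.074 mg/L × 179,409 L = 372.1 g.
Product at 65.0% available Cl: 372.1 / 0.65 = 572.4 g.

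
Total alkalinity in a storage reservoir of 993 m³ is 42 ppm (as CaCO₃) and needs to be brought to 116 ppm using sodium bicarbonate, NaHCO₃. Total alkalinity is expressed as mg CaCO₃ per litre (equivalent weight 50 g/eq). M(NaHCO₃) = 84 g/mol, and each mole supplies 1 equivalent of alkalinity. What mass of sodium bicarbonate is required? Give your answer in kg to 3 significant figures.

123 kg

Volume: 993 m³ = 993,000 L.
Alkalinity to add: (116 − 42) = 74 mg/L as CaCO₃ × 993,000 L = 73,480 g as CaCO₃.
Equivalents: 73,480 g ÷ 50 g/eq = 1470 eq.
NaHCO₃ supplies 1 eq per mole → 1470 mol.
Mass: 1470 mol × 84 g/mol = 123,400 g.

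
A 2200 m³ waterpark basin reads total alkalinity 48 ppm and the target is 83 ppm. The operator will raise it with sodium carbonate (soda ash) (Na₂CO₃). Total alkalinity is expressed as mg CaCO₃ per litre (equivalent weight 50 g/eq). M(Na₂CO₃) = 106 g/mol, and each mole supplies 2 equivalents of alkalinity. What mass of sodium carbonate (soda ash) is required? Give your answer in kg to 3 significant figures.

Volume: 2200 m³ = 2,200,000 L.
Alkalinity to add: (83 − 48) = 35 mg/L as CaCO₃ × 2,200,000 L = 77,000 g as CaCO₃.
Equivalents: 77,000 g ÷ 50 g/eq = 1540 eq.
Each mole of Na₂CO₃ supplies 2 eq, so 1540 / 2 = 770 mol.
Mass: 770 mol × 106 g/mol = 81,620 g.

81.6 kg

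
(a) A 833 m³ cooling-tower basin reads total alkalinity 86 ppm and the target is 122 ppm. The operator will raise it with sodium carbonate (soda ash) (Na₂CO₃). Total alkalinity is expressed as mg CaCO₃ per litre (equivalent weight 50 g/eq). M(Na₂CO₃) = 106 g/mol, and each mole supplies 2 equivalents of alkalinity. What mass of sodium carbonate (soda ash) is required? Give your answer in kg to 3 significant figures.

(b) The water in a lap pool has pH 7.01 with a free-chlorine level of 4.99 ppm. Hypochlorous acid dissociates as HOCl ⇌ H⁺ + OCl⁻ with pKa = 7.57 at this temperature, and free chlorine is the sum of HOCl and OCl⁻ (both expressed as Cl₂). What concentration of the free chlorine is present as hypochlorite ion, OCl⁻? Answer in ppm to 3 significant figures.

(a) 31.8 kg; (b) 1.08 ppm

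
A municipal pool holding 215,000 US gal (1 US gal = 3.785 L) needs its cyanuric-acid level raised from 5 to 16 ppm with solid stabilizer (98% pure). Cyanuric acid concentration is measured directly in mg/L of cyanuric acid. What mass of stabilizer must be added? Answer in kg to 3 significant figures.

Volume: 215,000 US gal × 3.785 L/gal = 813,775 L.
CYA to add: (16 − 5) = 11 mg/L × 813,775 L = 8952 g cyanuric acid.
At 98% purity: 8952 / 0.98 = 9134 g product.

9.13 kg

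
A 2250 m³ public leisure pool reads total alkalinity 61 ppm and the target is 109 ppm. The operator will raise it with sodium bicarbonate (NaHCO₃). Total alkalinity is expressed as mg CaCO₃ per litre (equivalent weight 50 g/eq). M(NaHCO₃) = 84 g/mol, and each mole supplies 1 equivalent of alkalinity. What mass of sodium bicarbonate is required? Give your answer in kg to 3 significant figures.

181 kg

Volume: 2250 m³ = 2,250,000 L.
Alkalinity to add: (109 − 61) = 48 mg/L as CaCO₃ × 2,250,000 L = 108,000 g as CaCO₃.
Equivalents: 108,000 g ÷ 50 g/eq = 2160 eq.
NaHCO₃ supplies 1 eq per mole → 2160 mol.
Mass: 2160 mol × 84 g/mol = 181,400 g.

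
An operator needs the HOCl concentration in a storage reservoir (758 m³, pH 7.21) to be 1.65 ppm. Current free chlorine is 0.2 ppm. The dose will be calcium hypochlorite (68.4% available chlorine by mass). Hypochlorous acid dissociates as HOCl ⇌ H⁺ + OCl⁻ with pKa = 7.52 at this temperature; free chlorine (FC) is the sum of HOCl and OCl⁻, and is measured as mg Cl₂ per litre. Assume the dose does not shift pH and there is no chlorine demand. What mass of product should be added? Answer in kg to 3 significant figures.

2.50 kg

Volume: 758 m³ = 758,000 L.
[OCl⁻]/[HOCl] = 10^(pH − pKa) = 10^(7.21 − 7.52) = 0.4898; fraction as HOCl = 1/(1 + 0.4898) = 0.6712.
Free chlorine required for 1.65 ppm HOCl: 1.65 / 0.6712 = 2.458 ppm.
FC to add: 2.458 − 0.2 = 2.258 mg/L as Cl₂.
Cl₂ equivalent: 2.258 mg/L × 758,000 L = 1712 g.
Product at 68.4% available Cl: 1712 / 0.684 = 2502 g.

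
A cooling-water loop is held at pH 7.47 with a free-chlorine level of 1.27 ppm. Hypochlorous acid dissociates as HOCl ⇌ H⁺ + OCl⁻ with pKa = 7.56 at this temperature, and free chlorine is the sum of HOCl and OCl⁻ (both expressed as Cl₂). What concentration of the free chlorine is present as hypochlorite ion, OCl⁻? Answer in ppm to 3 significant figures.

[OCl⁻]/[HOCl] = 10^(pH − pKa) = 10^(7.47 − 7.56) = 10^-0.09 = 0.8128.
Fraction as HOCl = 1 / (1 + 0.8128) = 0.5516.
OCl⁻ = (1 − 0.5516) × 1.27 ppm = 0.5694 ppm.

0.569 ppm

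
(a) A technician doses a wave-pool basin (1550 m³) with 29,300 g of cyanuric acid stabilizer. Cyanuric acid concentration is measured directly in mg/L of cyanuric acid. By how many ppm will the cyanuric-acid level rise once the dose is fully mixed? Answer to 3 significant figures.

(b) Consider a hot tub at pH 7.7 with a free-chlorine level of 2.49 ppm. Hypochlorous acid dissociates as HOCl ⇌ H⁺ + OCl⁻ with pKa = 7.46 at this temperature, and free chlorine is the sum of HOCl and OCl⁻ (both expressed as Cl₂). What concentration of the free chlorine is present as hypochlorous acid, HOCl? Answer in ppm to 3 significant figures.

(a) Volume: 1550 m³ = 1,550,000 L.
(a) Rise: 29,300 g / 1,550,000 L × 1000 = 18.9 mg/L.

(b) [OCl⁻]/[HOCl] = 10^(pH − pKa) = 10^(7.7 − 7.46) = 10^0.24 = 1.738.
(b) Fraction as HOCl = 1 / (1 + 1.738) = 0.3653.
(b) HOCl = 0.3653 × 2.49 ppm = 0.9095 ppm.

(a) 18.9 ppm; (b) 0.909 ppm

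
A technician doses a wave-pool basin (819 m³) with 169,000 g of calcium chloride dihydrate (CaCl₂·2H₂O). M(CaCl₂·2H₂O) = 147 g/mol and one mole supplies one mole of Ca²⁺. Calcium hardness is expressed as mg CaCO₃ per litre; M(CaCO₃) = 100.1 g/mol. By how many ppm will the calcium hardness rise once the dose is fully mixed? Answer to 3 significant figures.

Volume: 819 m³ = 819,000 L.
Moles of Ca²⁺: 169,000 g ÷ 147 g/mol = 1150 mol.
As CaCO₃: 1150 mol × 100.1 g/mol = 115,100 g.
Rise: 115,100 g / 819,000 L × 1000 = 140.5 mg/L.

141 ppm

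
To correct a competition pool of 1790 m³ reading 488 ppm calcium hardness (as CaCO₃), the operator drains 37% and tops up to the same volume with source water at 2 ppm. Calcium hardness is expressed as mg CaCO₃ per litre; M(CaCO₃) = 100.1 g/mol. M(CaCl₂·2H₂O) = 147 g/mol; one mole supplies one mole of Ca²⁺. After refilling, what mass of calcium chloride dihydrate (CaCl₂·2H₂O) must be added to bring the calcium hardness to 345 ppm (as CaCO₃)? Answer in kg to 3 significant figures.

Volume: 1790 m³ = 1,790,000 L.
After draining 37% and refilling: 488 × 0.63 + 2 × 0.37 = 308.18 ppm.
Deficit to target: 345 − 308.18 = 36.82 mg/L.
As CaCO₃: 36.82 mg/L × 1,790,000 L = 65,910 g; ÷ 100.1 = 658.4 mol Ca²⁺.
Mass: 658.4 × 147 = 96,790 g.

96.8 kg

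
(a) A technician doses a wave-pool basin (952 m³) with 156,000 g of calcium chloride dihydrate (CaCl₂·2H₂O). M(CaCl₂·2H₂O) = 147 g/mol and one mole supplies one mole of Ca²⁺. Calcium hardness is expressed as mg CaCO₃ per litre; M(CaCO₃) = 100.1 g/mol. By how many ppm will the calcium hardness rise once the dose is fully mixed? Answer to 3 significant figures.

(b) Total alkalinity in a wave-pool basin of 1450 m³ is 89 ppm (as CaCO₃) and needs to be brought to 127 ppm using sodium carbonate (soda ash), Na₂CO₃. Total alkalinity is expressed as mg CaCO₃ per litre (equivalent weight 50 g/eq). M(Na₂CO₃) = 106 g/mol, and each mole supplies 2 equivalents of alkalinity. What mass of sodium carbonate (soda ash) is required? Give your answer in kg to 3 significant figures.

(a) Volume: 952 m³ = 952,000 L.
(a) Moles of Ca²⁺: 156,000 g ÷ 147 g/mol = 1061 mol.
(a) As CaCO₃: 1061 mol × 100.1 g/mol = 106,200 g.
(a) Rise: 106,200 g / 952,000 L × 1000 = 111.6 mg/L.

(b) Volume: 1450 m³ = 1,450,000 L.
(b) Alkalinity to add: (127 − 89) = 38 mg/L as CaCO₃ × 1,450,000 L = 55,100 g as CaCO₃.
(b) Equivalents: 55,100 g ÷ 50 g/eq = 1102 eq.
(b) Each mole of Na₂CO₃ supplies 2 eq, so 1102 / 2 = 551 mol.
(b) Mass: 551 mol × 106 g/mol = 58,410 g.

(a) 112 ppm; (b) 58.4 kg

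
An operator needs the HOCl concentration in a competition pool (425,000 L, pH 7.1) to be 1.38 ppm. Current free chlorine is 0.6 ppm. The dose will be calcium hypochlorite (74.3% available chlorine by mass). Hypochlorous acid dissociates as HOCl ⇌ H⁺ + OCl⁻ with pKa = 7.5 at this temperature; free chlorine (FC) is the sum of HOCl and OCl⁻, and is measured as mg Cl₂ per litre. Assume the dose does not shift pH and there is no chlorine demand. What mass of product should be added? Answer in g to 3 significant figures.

760 g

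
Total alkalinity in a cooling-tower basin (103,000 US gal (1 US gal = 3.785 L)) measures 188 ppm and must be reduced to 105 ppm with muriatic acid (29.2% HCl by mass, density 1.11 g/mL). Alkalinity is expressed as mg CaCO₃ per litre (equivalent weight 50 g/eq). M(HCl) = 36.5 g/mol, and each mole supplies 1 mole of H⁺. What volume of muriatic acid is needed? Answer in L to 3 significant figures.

72.9 L

Volume: 103,000 US gal × 3.785 L/gal = 389,855 L.
Alkalinity to neutralize: (188 − 105) = 83 mg/L as CaCO₃ × 389,855 L = 32,360 g as CaCO₃.
Equivalents of H⁺ required: 32,360 ÷ 50 g/eq = 647.2 eq = 647.2 mol HCl.
Mass of HCl: 647.2 × 36.5 = 23,620 g.
Mass of 29.2% solution: 23,620 / 0.292 = 80,890 g.
Volume: 80,890 g ÷ 1.11 g/mL = 72,880 mL.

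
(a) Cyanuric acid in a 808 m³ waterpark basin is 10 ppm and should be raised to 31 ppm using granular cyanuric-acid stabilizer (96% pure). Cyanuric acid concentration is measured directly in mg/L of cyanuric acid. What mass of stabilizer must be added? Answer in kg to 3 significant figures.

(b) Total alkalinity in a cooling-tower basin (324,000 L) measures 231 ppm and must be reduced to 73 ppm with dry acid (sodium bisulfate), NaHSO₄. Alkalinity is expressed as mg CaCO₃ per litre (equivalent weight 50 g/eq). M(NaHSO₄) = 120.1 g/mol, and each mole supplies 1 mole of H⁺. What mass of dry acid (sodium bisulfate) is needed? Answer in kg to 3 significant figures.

(a) Volume: 808 m³ = 808,000 L.
(a) CYA to add: (31 − 10) = 21 mg/L × 808,000 L = 16,970 g cyanuric acid.
(a) At 96% purity: 16,970 / 0.96 = 17,680 g product.

(b) Alkalinity to neutralize: (231 − 73) = 158 mg/L as CaCO₃ × 324,000 L = 51,190 g as CaCO₃.
(b) Equivalents of H⁺ required: 51,190 ÷ 50 g/eq = 1024 eq = 1024 mol NaHSO₄.
(b) Mass of NaHSO₄: 1024 × 120.1 = 123,000 g.

(a) 17.7 kg; (b) 123 kg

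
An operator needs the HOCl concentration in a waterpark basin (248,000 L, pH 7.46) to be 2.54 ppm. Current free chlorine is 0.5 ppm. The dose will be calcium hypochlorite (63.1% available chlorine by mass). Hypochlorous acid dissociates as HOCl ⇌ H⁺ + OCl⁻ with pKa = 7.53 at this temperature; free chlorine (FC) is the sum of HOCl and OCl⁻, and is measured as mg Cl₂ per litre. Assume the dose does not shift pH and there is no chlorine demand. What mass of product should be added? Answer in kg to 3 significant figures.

1.65 kg

[OCl⁻]/[HOCl] = 10^(pH − pKa) = 10^(7.46 − 7.53) = 0.8511; fraction as HOCl = 1/(1 + 0.8511) = 0.5402.
Free chlorine required for 2.54 ppm HOCl: 2.54 / 0.5402 = 4.702 ppm.
FC to add: 4.702 − 0.5 = 4.202 mg/L as Cl₂.
Cl₂ equivalent: 4.202 mg/L × 248,000 L = 1042 g.
Product at 63.1% available Cl: 1042 / 0.631 = 1651 g.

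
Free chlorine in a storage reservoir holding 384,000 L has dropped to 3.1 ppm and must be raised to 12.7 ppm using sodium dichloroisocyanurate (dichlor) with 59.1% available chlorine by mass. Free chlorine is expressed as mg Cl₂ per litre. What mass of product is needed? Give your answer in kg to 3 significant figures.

Chlorine deficit: 12.7 − 3.1 = 9.6 ppm = 9.6 mg/L as Cl₂.
Cl₂ equivalent needed: 9.6 mg/L × 384,000 L = 3,686,000 mg = 3686 g.
Product at 59.1% available chlorine: 3686 / 0.591 = 6238 g.

6.24 kg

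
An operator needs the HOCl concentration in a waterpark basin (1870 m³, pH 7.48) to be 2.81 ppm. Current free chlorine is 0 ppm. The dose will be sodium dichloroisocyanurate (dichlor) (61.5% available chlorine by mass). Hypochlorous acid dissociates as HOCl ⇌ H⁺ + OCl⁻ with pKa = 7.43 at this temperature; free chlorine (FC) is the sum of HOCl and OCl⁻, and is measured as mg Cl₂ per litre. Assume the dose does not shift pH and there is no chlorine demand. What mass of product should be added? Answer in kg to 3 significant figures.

18.1 kg

Volume: 1870 m³ = 1,870,000 L.
[OCl⁻]/[HOCl] = 10^(pH − pKa) = 10^(7.48 − 7.43) = 1.122; fraction as HOCl = 1/(1 + 1.122) = 0.4712.
Free chlorine required for 2.81 ppm HOCl: 2.81 / 0.4712 = 5.963 ppm.
FC to add: 5.963 − 0 = 5.963 mg/L as Cl₂.
Cl₂ equivalent: 5.963 mg/L × 1,870,000 L = 11,150 g.
Product at 61.5% available Cl: 11,150 / 0.615 = 18,130 g.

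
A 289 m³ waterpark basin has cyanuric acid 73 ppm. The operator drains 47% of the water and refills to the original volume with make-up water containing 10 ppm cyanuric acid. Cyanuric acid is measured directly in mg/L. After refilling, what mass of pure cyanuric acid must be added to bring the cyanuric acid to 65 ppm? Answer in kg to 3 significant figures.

Volume: 289 m³ = 289,000 L.
After draining 47% and refilling: 73 × 0.53 + 10 × 0.47 = 43.39 ppm.
Deficit to target: 65 − 43.39 = 21.61 mg/L.
Mass: 21.61 mg/L × 289,000 L = 6245 g cyanuric acid.

6.25 kg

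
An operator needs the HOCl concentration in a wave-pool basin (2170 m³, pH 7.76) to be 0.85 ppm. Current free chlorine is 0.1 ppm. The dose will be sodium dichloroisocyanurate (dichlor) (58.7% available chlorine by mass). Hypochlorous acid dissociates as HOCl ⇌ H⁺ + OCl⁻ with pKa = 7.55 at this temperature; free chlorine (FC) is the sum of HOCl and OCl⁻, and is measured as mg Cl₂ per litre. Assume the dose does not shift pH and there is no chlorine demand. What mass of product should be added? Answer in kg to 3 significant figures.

7.87 kg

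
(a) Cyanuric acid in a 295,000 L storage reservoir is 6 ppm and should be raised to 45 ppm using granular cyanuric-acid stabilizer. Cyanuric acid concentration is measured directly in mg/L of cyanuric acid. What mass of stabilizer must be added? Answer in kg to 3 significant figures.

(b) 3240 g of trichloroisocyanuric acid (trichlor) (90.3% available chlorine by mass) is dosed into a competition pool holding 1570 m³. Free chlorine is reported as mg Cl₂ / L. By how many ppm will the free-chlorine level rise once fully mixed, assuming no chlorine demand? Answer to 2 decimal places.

(a) CYA to add: (45 − 6) = 39 mg/L × 295,000 L = 11,500 g cyanuric acid.

(b) Volume: 1570 m³ = 1,570,000 L.
(b) Available chlorine delivered: 3240 g × 0.903 = 2926 g as Cl₂.
(b) Concentration rise: 2926 g / 1,570,000 L = 1.864 mg/L = 1.86 ppm.

(a) 11.5 kg; (b) 1.86 ppm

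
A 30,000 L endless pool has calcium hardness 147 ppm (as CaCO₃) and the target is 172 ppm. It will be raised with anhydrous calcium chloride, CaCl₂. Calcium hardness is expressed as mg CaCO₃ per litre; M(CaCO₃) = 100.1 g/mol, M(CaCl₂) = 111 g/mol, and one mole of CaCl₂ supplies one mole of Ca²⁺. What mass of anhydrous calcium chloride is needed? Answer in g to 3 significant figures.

832 g

Hardness to add: (172 − 147) = 25 mg/L as CaCO₃ × 30,000 L = 750 g as CaCO₃.
Moles of Ca²⁺ (1 mol Ca²⁺ ≡ 1 mol CaCO₃): 750 / 100.1 g/mol = 7.493 mol.
Mass of CaCl₂: 7.493 × 111 = 831.7 g.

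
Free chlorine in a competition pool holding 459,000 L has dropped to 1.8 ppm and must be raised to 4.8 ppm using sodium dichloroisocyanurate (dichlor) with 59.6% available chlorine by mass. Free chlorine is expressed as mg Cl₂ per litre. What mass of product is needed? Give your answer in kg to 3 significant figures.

Chlorine deficit: 4.8 − 1.8 = 3 ppm = 3 mg/L as Cl₂.
Cl₂ equivalent needed: 3 mg/L × 459,000 L = 1,377,000 mg = 1377 g.
Product at 59.6% available chlorine: 1377 / 0.596 = 2310 g.

2.31 kg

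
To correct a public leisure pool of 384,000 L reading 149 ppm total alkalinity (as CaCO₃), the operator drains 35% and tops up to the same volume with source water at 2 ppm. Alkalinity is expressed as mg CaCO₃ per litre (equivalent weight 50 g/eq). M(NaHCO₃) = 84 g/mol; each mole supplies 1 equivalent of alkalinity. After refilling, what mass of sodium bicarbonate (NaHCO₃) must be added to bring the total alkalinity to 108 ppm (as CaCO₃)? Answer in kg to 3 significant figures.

6.74 kg

After draining 35% and refilling: 149 × 0.65 + 2 × 0.35 = 97.55 ppm.
Deficit to target: 108 − 97.55 = 10.45 mg/L.
As CaCO₃: 10.45 mg/L × 384,000 L = 4013 g; ÷ 50 g/eq ÷ 1 = 80.26 mol NaHCO₃.
Mass: 80.26 × 84 = 6742 g.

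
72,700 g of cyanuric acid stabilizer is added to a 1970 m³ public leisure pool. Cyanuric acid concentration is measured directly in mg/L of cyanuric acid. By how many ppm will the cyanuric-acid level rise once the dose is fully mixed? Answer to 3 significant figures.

Volume: 1970 m³ = 1,970,000 L.
Rise: 72,700 g / 1,970,000 L × 1000 = 36.9 mg/L.

36.9 ppm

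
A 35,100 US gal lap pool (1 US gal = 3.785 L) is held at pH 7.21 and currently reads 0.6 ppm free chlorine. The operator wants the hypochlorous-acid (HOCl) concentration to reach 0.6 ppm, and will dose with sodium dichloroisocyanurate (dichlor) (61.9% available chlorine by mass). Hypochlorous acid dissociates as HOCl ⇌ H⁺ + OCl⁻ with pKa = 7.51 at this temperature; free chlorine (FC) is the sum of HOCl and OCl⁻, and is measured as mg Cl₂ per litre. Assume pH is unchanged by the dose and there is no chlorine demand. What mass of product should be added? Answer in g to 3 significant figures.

Volume: 35,100 US gal × 3.785 L/gal = 132,854 L.
[OCl⁻]/[HOCl] = 10^(pH − pKa) = 10^(7.21 − 7.51) = 0.5012; fraction as HOCl = 1/(1 + 0.5012) = 0.6661.
Free chlorine required for 0.6 ppm HOCl: 0.6 / 0.6661 = 0.9007 ppm.
FC to add: 0.9007 − 0.6 = 0.3007 mg/L as Cl₂.
Cl₂ equivalent: 0.3007 mg/L × 132,854 L = 39.95 g.
Product at 61.9% available Cl: 39.95 / 0.619 = 64.54 g.

64.5 g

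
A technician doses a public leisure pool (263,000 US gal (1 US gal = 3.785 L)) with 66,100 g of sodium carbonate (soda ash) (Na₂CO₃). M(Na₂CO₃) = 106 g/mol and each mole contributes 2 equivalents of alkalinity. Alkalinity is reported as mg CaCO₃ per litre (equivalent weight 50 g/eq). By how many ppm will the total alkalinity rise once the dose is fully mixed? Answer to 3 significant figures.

62.6 ppm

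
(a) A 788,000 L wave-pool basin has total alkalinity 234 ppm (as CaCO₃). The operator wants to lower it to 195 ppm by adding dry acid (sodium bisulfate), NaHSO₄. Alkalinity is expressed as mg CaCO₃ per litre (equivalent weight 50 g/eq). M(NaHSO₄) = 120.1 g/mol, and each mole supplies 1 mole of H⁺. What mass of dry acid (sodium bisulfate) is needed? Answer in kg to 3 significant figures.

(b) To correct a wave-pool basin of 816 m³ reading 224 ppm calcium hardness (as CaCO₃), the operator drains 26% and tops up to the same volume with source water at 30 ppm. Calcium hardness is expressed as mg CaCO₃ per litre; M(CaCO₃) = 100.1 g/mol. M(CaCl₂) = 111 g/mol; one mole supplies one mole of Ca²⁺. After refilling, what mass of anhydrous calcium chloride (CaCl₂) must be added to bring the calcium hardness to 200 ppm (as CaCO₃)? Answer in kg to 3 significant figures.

(a) 73.8 kg; (b) 23.9 kg

(a) Alkalinity to neutralize: (234 − 195) = 39 mg/L as CaCO₃ × 788,000 L = 30,730 g as CaCO₃.
(a) Equivalents of H⁺ required: 30,730 ÷ 50 g/eq = 614.6 eq = 614.6 mol NaHSO₄.
(a) Mass of NaHSO₄: 614.6 × 120.1 = 73,820 g.

(b) Volume: 816 m³ = 816,000 L.
(b) After draining 26% and refilling: 224 × 0.74 + 30 × 0.26 = 173.56 ppm.
(b) Deficit to target: 200 − 173.56 = 26.44 mg/L.
(b) As CaCO₃: 26.44 mg/L × 816,000 L = 21,580 g; ÷ 100.1 = 215.5 mol Ca²⁺.
(b) Mass: 215.5 × 111 = 23,920 g.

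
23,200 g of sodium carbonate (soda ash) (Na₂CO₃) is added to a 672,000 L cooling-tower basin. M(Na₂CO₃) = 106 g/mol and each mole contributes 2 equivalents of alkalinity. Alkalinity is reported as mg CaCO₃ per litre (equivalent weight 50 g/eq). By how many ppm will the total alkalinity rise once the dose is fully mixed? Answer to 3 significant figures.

32.6 ppm

Moles of Na₂CO₃: 23,200 g ÷ 106 g/mol = 218.9 mol → 437.7 eq of alkalinity.
As CaCO₃: 437.7 eq × 50 g/eq = 21,890 g.
Rise: 21,890 g / 672,000 L × 1000 = 32.57 mg/L.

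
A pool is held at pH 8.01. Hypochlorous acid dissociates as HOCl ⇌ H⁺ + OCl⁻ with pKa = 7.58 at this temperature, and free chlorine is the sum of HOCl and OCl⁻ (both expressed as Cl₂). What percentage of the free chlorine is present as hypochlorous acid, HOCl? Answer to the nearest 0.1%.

27.1%

[OCl⁻]/[HOCl] = 10^(pH − pKa) = 10^(8.01 − 7.58) = 10^0.43 = 2.692.
Fraction as HOCl = 1 / (1 + 2.692) = 0.2709.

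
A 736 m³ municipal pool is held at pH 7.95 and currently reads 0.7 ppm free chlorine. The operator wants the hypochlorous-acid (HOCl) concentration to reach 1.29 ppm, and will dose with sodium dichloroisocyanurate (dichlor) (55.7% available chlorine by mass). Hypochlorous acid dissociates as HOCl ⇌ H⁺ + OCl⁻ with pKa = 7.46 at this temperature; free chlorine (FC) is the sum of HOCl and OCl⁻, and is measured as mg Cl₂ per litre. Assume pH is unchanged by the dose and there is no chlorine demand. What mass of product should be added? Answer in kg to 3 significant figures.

6.05 kg

Volume: 736 m³ = 736,000 L.
[OCl⁻]/[HOCl] = 10^(pH − pKa) = 10^(7.95 − 7.46) = 3.09; fraction as HOCl = 1/(1 + 3.09) = 0.2445.
Free chlorine required for 1.29 ppm HOCl: 1.29 / 0.2445 = 5.276 ppm.
FC to add: 5.276 − 0.7 = 4.576 mg/L as Cl₂.
Cl₂ equivalent: 4.576 mg/L × 736,000 L = 3368 g.
Product at 55.7% available Cl: 3368 / 0.557 = 6047 g.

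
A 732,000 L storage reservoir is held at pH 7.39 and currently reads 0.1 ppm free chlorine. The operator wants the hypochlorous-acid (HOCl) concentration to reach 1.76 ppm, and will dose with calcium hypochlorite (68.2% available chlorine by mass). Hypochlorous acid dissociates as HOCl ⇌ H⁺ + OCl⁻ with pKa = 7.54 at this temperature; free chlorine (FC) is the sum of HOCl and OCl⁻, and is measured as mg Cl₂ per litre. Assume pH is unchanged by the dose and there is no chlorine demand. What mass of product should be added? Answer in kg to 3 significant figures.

[OCl⁻]/[HOCl] = 10^(pH − pKa) = 10^(7.39 − 7.54) = 0.7079; fraction as HOCl = 1/(1 + 0.7079) = 0.5855.
Free chlorine required for 1.76 ppm HOCl: 1.76 / 0.5855 = 3.006 ppm.
FC to add: 3.006 − 0.1 = 2.906 mg/L as Cl₂.
Cl₂ equivalent: 2.906 mg/L × 732,000 L = 2127 g.
Product at 68.2% available Cl: 2127 / 0.682 = 3119 g.

3.12 kg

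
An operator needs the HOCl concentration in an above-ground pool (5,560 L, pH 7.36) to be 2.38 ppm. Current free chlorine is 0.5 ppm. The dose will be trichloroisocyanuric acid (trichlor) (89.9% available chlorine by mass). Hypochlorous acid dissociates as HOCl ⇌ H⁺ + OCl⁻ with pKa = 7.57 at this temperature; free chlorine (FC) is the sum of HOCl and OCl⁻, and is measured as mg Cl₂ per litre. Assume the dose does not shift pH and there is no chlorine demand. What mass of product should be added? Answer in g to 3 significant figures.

20.7 g

[OCl⁻]/[HOCl] = 10^(pH − pKa) = 10^(7.36 − 7.57) = 0.6166; fraction as HOCl = 1/(1 + 0.6166) = 0.6186.
Free chlorine required for 2.38 ppm HOCl: 2.38 / 0.6186 = 3.847 ppm.
FC to add: 3.847 − 0.5 = 3.347 mg/L as Cl₂.
Cl₂ equivalent: 3.347 mg/L × 5,560 L = 18.61 g.
Product at 89.9% available Cl: 18.61 / 0.899 = 20.7 g.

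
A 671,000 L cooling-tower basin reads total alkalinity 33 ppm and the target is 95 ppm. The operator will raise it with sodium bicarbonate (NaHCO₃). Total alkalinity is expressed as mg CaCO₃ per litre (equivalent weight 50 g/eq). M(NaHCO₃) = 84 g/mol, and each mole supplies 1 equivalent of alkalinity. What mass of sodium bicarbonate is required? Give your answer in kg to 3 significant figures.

69.9 kg

Alkalinity to add: (95 − 33) = 62 mg/L as CaCO₃ × 671,000 L = 41,600 g as CaCO₃.
Equivalents: 41,600 g ÷ 50 g/eq = 832 eq.
NaHCO₃ supplies 1 eq per mole → 832 mol.
Mass: 832 mol × 84 g/mol = 69,890 g.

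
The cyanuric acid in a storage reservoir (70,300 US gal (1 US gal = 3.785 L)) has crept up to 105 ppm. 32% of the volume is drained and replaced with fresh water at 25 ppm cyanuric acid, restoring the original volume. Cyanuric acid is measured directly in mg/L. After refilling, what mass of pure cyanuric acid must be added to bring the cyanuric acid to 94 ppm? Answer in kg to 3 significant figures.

Volume: 70,300 US gal × 3.785 L/gal = 266,086 L.
After draining 32% and refilling: 105 × 0.68 + 25 × 0.32 = 79.4 ppm.
Deficit to target: 94 − 79.4 = 14.6 mg/L.
Mass: 14.6 mg/L × 266,086 L = 3885 g cyanuric acid.

3.88 kg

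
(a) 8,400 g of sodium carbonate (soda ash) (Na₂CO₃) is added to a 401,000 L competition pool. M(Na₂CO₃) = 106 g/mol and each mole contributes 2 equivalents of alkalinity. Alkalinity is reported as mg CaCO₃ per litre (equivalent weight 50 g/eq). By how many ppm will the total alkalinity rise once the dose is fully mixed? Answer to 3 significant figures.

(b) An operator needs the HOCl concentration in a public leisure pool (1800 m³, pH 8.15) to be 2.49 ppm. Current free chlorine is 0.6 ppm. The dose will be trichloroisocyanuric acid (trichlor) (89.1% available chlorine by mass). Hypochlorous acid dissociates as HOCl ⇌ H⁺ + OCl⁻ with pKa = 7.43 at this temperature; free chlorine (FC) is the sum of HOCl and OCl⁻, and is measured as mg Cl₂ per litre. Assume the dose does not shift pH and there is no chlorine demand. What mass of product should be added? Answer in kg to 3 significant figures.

(a) Moles of Na₂CO₃: 8,400 g ÷ 106 g/mol = 79.25 mol → 158.5 eq of alkalinity.
(a) As CaCO₃: 158.5 eq × 50 g/eq = 7925 g.
(a) Rise: 7925 g / 401,000 L × 1000 = 19.76 mg/L.

(b) Volume: 1800 m³ = 1,800,000 L.
(b) [OCl⁻]/[HOCl] = 10^(pH − pKa) = 10^(8.15 − 7.43) = 5.248; fraction as HOCl = 1/(1 + 5.248) = 0.16.
(b) Free chlorine required for 2.49 ppm HOCl: 2.49 / 0.16 = 15.56 ppm.
(b) FC to add: 15.56 − 0.6 = 14.96 mg/L as Cl₂.
(b) Cl₂ equivalent: 14.96 mg/L × 1,800,000 L = 26,920 g.
(b) Product at 89.1% available Cl: 26,920 / 0.891 = 30,220 g.

(a) 19.8 ppm; (b) 30.2 kg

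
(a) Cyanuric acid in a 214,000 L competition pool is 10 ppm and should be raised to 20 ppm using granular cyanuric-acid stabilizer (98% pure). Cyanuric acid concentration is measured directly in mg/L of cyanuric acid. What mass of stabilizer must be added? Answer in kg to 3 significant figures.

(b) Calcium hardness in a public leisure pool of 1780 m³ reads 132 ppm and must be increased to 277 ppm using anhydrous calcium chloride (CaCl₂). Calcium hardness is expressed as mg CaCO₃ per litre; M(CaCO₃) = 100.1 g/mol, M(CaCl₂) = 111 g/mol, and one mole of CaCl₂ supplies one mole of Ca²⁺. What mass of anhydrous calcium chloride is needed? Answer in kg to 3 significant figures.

(a) 2.18 kg; (b) 286 kg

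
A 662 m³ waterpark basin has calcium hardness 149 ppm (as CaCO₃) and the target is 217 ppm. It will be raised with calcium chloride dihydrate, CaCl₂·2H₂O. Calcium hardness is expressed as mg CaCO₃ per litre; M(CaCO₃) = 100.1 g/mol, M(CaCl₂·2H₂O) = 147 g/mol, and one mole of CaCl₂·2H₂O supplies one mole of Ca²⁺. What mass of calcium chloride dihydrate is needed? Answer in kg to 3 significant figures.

66.1 kg

Volume: 662 m³ = 662,000 L.
Hardness to add: (217 − 149) = 68 mg/L as CaCO₃ × 662,000 L = 45,020 g as CaCO₃.
Moles of Ca²⁺ (1 mol Ca²⁺ ≡ 1 mol CaCO₃): 45,020 / 100.1 g/mol = 449.7 mol.
Mass of CaCl₂·2H₂O: 449.7 × 147 = 66,110 g.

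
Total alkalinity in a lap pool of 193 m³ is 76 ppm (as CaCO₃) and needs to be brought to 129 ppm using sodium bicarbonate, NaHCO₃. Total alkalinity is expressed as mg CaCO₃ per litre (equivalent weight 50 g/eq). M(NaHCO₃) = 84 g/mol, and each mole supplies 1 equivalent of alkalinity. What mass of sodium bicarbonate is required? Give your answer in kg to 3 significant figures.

17.2 kg

Volume: 193 m³ = 193,000 L.
Alkalinity to add: (129 − 76) = 53 mg/L as CaCO₃ × 193,000 L = 10,230 g as CaCO₃.
Equivalents: 10,230 g ÷ 50 g/eq = 204.6 eq.
NaHCO₃ supplies 1 eq per mole → 204.6 mol.
Mass: 204.6 mol × 84 g/mol = 17,180 g.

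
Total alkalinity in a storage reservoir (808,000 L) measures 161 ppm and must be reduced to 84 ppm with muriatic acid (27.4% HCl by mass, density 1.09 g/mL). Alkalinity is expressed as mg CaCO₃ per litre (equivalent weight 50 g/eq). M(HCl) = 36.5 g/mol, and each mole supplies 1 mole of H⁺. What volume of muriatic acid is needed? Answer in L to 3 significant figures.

152 L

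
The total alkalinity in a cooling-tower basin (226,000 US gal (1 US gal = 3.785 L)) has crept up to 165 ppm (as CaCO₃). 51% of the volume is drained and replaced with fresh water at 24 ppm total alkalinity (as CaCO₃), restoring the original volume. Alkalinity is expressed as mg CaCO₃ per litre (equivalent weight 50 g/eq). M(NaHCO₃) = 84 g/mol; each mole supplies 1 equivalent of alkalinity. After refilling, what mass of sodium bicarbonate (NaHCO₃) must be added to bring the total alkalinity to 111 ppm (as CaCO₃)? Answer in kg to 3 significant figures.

Volume: 226,000 US gal × 3.785 L/gal = 855,410 L.
After draining 51% and refilling: 165 × 0.49 + 24 × 0.51 = 93.09 ppm.
Deficit to target: 111 − 93.09 = 17.91 mg/L.
As CaCO₃: 17.91 mg/L × 855,410 L = 15,320 g; ÷ 50 g/eq ÷ 1 = 306.4 mol NaHCO₃.
Mass: 306.4 × 84 = 25,740 g.

25.7 kg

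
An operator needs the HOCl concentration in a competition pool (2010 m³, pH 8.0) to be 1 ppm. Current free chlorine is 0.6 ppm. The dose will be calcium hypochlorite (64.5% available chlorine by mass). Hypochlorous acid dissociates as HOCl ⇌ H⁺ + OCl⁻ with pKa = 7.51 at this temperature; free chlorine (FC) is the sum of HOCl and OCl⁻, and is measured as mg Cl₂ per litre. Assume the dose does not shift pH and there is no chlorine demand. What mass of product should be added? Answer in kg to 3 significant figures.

Volume: 2010 m³ = 2,010,000 L.
[OCl⁻]/[HOCl] = 10^(pH − pKa) = 10^(8.0 − 7.51) = 3.09; fraction as HOCl = 1/(1 + 3.09) = 0.2445.
Free chlorine required for 1 ppm HOCl: 1 / 0.2445 = 4.09 ppm.
FC to add: 4.09 − 0.6 = 3.49 mg/L as Cl₂.
Cl₂ equivalent: 3.49 mg/L × 2,010,000 L = 7015 g.
Product at 64.5% available Cl: 7015 / 0.645 = 10,880 g.

10.9 kg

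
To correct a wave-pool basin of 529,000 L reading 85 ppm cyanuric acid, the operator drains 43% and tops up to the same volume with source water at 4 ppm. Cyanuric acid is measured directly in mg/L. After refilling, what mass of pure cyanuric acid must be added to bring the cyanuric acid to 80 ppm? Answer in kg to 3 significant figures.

15.8 kg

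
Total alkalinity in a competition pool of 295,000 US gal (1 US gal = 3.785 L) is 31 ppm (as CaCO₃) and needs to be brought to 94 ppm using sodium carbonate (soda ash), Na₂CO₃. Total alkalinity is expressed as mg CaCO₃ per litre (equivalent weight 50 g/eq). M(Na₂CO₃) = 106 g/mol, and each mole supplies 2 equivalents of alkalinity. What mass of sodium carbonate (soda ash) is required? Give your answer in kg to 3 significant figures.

74.6 kg

Volume: 295,000 US gal × 3.785 L/gal = 1,116,575 L.
Alkalinity to add: (94 − 31) = 63 mg/L as CaCO₃ × 1,116,575 L = 70,340 g as CaCO₃.
Equivalents: 70,340 g ÷ 50 g/eq = 1407 eq.
Each mole of Na₂CO₃ supplies 2 eq, so 1407 / 2 = 703.4 mol.
Mass: 703.4 mol × 106 g/mol = 74,560 g.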